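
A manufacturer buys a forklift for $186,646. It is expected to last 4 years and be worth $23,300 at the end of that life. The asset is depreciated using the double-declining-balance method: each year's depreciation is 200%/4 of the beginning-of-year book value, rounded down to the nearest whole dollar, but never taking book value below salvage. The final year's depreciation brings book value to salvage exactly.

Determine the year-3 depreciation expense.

$23,331

Depreciable base = $186,646 − $23,300 = $163,346.
Year 1: ⌊$186,646 × 200%/4⌋ = $93,323. Book value $93,323.
Year 2: ⌊$93,323 × 200%/4⌋ = $46,661. Book value $46,662.
Year 3: ⌊$46,662 × 200%/4⌋ = $23,331. Book value $23,331.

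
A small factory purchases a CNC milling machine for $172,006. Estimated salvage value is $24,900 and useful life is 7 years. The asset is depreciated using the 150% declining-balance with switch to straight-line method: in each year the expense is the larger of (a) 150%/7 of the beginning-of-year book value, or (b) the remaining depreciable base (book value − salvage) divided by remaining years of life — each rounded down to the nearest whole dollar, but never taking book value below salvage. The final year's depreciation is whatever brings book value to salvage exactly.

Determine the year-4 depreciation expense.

$17,878

Depreciable base = $172,006 − $24,900 = $147,106.
Year 1: DB = ⌊$172,006 × 150%/7⌋ = $36,858; SL = ⌊$147,106/7⌋ = $21,015 → take DB $36,858. Book value $135,148.
Year 2: DB = ⌊$135,148 × 150%/7⌋ = $28,960; SL = ⌊$110,248/6⌋ = $18,374 → take DB $28,960. Book value $106,188.
Year 3: DB = ⌊$106,188 × 150%/7⌋ = $22,754; SL = ⌊$81,288/5⌋ = $16,257 → take DB $22,754. Book value $83,434.
Year 4: DB = ⌊$83,434 × 150%/7⌋ = $17,878; SL = ⌊$58,534/4⌋ = $14,633 → take DB $17,878. Book value $65,556.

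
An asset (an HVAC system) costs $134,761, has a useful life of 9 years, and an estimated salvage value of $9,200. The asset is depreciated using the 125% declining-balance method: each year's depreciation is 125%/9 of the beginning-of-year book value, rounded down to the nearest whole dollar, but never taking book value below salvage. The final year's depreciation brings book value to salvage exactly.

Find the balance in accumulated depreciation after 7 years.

$87,446

Depreciable base = $134,761 − $9,200 = $125,561.
Year 1: ⌊$134,761 × 125%/9⌋ = $18,716. Book value $116,045.
Year 2: ⌊$116,045 × 125%/9⌋ = $16,117. Book value $99,928.
Year 3: ⌊$99,928 × 125%/9⌋ = $13,878. Book value $86,050.
Year 4: ⌊$86,050 × 125%/9⌋ = $11,951. Book value $74,099.
Year 5: ⌊$74,099 × 125%/9⌋ = $10,291. Book value $63,808.
Year 6: ⌊$63,808 × 125%/9⌋ = $8,862. Book value $54,946.
Year 7: ⌊$54,946 × 125%/9⌋ = $7,631. Book value $47,315.
Accumulated through year 7 = $134,761 − $47,315 = $87,446.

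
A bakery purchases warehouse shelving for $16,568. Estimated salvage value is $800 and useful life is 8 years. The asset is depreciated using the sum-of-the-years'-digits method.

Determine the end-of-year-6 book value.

$2,114

Depreciable base = $16,568 − $800 = $15,768.
Sum of the years' digits = 8+7+6+5+4+3+2+1 = 36.
Year 1: $15,768 × 8/36 = $3,504. Book value $13,064.
Year 2: $15,768 × 7/36 = $3,066. Book value $9,998.
Year 3: $15,768 × 6/36 = $2,628. Book value $7,370.
Year 4: $15,768 × 5/36 = $2,190. Book value $5,180.
Year 5: $15,768 × 4/36 = $1,752. Book value $3,428.
Year 6: $15,768 × 3/36 = $1,314. Book value $2,114.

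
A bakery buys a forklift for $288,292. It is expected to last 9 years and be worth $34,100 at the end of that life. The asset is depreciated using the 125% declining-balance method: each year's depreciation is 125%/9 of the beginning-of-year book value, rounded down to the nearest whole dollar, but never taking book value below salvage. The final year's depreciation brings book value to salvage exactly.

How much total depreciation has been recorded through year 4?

Depreciable base = $288,292 − $34,100 = $254,192.
Year 1: ⌊$288,292 × 125%/9⌋ = $40,040. Book value $248,252.
Year 2: ⌊$248,252 × 125%/9⌋ = $34,479. Book value $213,773.
Year 3: ⌊$213,773 × 125%/9⌋ = $29,690. Book value $184,083.
Year 4: ⌊$184,083 × 125%/9⌋ = $25,567. Book value $158,516.
Accumulated through year 4 = $288,292 − $158,516 = $129,776.

$129,776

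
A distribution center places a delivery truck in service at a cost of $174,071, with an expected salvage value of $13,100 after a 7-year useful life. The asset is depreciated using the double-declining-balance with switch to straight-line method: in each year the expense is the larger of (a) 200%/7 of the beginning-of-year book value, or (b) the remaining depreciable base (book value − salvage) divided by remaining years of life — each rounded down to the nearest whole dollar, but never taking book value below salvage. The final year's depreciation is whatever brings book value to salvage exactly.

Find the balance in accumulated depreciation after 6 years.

$151,337

Depreciable base = $174,071 − $13,100 = $160,971.
Year 1: DB = ⌊$174,071 × 200%/7⌋ = $49,734; SL = ⌊$160,971/7⌋ = $22,995 → take DB $49,734. Book value $124,337.
Year 2: DB = ⌊$124,337 × 200%/7⌋ = $35,524; SL = ⌊$111,237/6⌋ = $18,539 → take DB $35,524. Book value $88,813.
Year 3: DB = ⌊$88,813 × 200%/7⌋ = $25,375; SL = ⌊$75,713/5⌋ = $15,142 → take DB $25,375. Book value $63,438.
Year 4: DB = ⌊$63,438 × 200%/7⌋ = $18,125; SL = ⌊$50,338/4⌋ = $12,584 → take DB $18,125. Book value $45,313.
Year 5: DB = ⌊$45,313 × 200%/7⌋ = $12,946; SL = ⌊$32,213/3⌋ = $10,737 → take DB $12,946. Book value $32,367.
Year 6: DB = ⌊$32,367 × 200%/7⌋ = $9,247; SL = ⌊$19,267/2⌋ = $9,633 → take SL $9,633. Book value $22,734.
Accumulated through year 6 = $174,071 − $22,734 = $151,337.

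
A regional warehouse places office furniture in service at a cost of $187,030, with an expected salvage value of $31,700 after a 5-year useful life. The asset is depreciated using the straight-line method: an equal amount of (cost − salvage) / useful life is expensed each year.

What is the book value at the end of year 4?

Depreciable base = $187,030 − $31,700 = $155,330.
Annual expense = $155,330 / 5 = $31,066.
End of year 1: book value $155,964.
End of year 2: book value $124,898.
End of year 3: book value $93,832.
End of year 4: book value $62,766.

$62,766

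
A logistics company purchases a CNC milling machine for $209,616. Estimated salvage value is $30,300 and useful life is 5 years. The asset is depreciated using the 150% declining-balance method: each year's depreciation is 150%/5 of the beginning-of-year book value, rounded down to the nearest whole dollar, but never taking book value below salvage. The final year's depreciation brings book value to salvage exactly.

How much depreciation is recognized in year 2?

Depreciable base = $209,616 − $30,300 = $179,316.
Year 1: ⌊$209,616 × 150%/5⌋ = $62,884. Book value $146,732.
Year 2: ⌊$146,732 × 150%/5⌋ = $44,019. Book value $102,713.

$44,019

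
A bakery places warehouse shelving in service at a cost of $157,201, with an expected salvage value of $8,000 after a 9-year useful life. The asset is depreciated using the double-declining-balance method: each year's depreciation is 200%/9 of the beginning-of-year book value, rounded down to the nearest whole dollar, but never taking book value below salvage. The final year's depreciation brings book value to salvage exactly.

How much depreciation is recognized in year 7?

Depreciable base = $157,201 − $8,000 = $149,201.
Year 1: ⌊$157,201 × 200%/9⌋ = $34,933. Book value $122,268.
Year 2: ⌊$122,268 × 200%/9⌋ = $27,170. Book value $95,098.
Year 3: ⌊$95,098 × 200%/9⌋ = $21,132. Book value $73,966.
Year 4: ⌊$73,966 × 200%/9⌋ = $16,436. Book value $57,530.
Year 5: ⌊$57,530 × 200%/9⌋ = $12,784. Book value $44,746.
Year 6: ⌊$44,746 × 200%/9⌋ = $9,943. Book value $34,803.
Year 7: ⌊$34,803 × 200%/9⌋ = $7,734. Book value $27,069.

$7,734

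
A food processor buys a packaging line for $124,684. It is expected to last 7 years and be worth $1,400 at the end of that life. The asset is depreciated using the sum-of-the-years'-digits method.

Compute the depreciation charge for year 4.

Depreciable base = $124,684 − $1,400 = $123,284.
Sum of the years' digits = 7+6+5+4+3+2+1 = 28.
Year 1: $123,284 × 7/28 = $30,821. Book value $93,863.
Year 2: $123,284 × 6/28 = $26,418. Book value $67,445.
Year 3: $123,284 × 5/28 = $22,015. Book value $45,430.
Year 4: $123,284 × 4/28 = $17,612. Book value $27,818.

$17,612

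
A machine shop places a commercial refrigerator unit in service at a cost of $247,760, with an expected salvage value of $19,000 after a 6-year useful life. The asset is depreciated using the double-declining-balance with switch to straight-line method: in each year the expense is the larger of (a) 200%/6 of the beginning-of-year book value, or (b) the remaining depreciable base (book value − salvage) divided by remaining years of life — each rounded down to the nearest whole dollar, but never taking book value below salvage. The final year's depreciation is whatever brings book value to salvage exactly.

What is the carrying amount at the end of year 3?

Depreciable base = $247,760 − $19,000 = $228,760.
Year 1: DB = ⌊$247,760 × 200%/6⌋ = $82,586; SL = ⌊$228,760/6⌋ = $38,126 → take DB $82,586. Book value $165,174.
Year 2: DB = ⌊$165,174 × 200%/6⌋ = $55,058; SL = ⌊$146,174/5⌋ = $29,234 → take DB $55,058. Book value $110,116.
Year 3: DB = ⌊$110,116 × 200%/6⌋ = $36,705; SL = ⌊$91,116/4⌋ = $22,779 → take DB $36,705. Book value $73,411.

$73,411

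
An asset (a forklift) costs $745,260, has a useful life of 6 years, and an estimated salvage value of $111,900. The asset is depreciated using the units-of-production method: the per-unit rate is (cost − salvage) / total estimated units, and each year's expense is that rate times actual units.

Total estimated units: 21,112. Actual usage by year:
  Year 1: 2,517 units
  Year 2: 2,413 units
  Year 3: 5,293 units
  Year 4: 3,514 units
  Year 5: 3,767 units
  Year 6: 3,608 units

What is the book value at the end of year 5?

Depreciable base = $745,260 − $111,900 = $633,360.
Rate = $633,360 / 21,112 units = $30 per unit.
Year 1: 2,517 × $30 = $75,510. Book value $669,750.
Year 2: 2,413 × $30 = $72,390. Book value $597,360.
Year 3: 5,293 × $30 = $158,790. Book value $438,570.
Year 4: 3,514 × $30 = $105,420. Book value $333,150.
Year 5: 3,767 × $30 = $113,010. Book value $220,140.

$220,140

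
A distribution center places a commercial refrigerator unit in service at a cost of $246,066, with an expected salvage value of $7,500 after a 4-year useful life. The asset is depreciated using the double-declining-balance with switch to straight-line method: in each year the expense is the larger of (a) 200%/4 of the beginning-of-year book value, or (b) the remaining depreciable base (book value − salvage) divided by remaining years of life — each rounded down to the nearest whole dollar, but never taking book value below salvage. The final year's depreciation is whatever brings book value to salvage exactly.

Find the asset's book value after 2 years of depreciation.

$61,517

Depreciable base = $246,066 − $7,500 = $238,566.
Year 1: DB = ⌊$246,066 × 200%/4⌋ = $123,033; SL = ⌊$238,566/4⌋ = $59,641 → take DB $123,033. Book value $123,033.
Year 2: DB = ⌊$123,033 × 200%/4⌋ = $61,516; SL = ⌊$115,533/3⌋ = $38,511 → take DB $61,516. Book value $61,517.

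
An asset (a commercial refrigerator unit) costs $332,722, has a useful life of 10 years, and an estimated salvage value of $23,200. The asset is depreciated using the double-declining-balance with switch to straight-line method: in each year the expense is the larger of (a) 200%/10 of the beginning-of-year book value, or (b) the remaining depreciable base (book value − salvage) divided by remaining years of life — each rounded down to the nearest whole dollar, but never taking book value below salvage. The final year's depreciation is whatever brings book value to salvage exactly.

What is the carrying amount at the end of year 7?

$69,779

Depreciable base = $332,722 − $23,200 = $309,522.
Year 1: DB = ⌊$332,722 × 200%/10⌋ = $66,544; SL = ⌊$309,522/10⌋ = $30,952 → take DB $66,544. Book value $266,178.
Year 2: DB = ⌊$266,178 × 200%/10⌋ = $53,235; SL = ⌊$242,978/9⌋ = $26,997 → take DB $53,235. Book value $212,943.
Year 3: DB = ⌊$212,943 × 200%/10⌋ = $42,588; SL = ⌊$189,743/8⌋ = $23,717 → take DB $42,588. Book value $170,355.
Year 4: DB = ⌊$170,355 × 200%/10⌋ = $34,071; SL = ⌊$147,155/7⌋ = $21,022 → take DB $34,071. Book value $136,284.
Year 5: DB = ⌊$136,284 × 200%/10⌋ = $27,256; SL = ⌊$113,084/6⌋ = $18,847 → take DB $27,256. Book value $109,028.
Year 6: DB = ⌊$109,028 × 200%/10⌋ = $21,805; SL = ⌊$85,828/5⌋ = $17,165 → take DB $21,805. Book value $87,223.
Year 7: DB = ⌊$87,223 × 200%/10⌋ = $17,444; SL = ⌊$64,023/4⌋ = $16,005 → take DB $17,444. Book value $69,779.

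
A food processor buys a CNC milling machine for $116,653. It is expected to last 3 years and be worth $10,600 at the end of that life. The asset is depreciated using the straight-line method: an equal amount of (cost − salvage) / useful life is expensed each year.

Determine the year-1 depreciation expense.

$35,351

Depreciable base = $116,653 − $10,600 = $106,053.
Annual expense = $106,053 / 3 = $35,351.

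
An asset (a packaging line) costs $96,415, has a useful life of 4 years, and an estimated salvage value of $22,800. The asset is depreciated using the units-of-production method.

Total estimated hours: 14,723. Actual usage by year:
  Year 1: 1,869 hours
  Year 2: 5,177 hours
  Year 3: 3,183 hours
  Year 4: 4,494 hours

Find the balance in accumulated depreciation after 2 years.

$35,230

Depreciable base = $96,415 − $22,800 = $73,615.
Rate = $73,615 / 14,723 hours = $5 per hour.
Year 1: 1,869 × $5 = $9,345. Book value $87,070.
Year 2: 5,177 × $5 = $25,885. Book value $61,185.
Accumulated through year 2 = $96,415 − $61,185 = $35,230.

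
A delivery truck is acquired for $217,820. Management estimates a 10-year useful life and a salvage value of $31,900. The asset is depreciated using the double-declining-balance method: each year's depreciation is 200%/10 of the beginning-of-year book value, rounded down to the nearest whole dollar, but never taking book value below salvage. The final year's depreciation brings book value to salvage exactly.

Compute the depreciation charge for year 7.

Depreciable base = $217,820 − $31,900 = $185,920.
Year 1: ⌊$217,820 × 200%/10⌋ = $43,564. Book value $174,256.
Year 2: ⌊$174,256 × 200%/10⌋ = $34,851. Book value $139,405.
Year 3: ⌊$139,405 × 200%/10⌋ = $27,881. Book value $111,524.
Year 4: ⌊$111,524 × 200%/10⌋ = $22,304. Book value $89,220.
Year 5: ⌊$89,220 × 200%/10⌋ = $17,844. Book value $71,376.
Year 6: ⌊$71,376 × 200%/10⌋ = $14,275. Book value $57,101.
Year 7: ⌊$57,101 × 200%/10⌋ = $11,420. Book value $45,681.

$11,420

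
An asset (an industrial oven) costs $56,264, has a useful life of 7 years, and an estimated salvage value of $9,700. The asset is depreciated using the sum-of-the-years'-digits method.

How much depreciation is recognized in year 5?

Depreciable base = $56,264 − $9,700 = $46,564.
Sum of the years' digits = 7+6+5+4+3+2+1 = 28.
Year 1: $46,564 × 7/28 = $11,641. Book value $44,623.
Year 2: $46,564 × 6/28 = $9,978. Book value $34,645.
Year 3: $46,564 × 5/28 = $8,315. Book value $26,330.
Year 4: $46,564 × 4/28 = $6,652. Book value $19,678.
Year 5: $46,564 × 3/28 = $4,989. Book value $14,689.

$4,989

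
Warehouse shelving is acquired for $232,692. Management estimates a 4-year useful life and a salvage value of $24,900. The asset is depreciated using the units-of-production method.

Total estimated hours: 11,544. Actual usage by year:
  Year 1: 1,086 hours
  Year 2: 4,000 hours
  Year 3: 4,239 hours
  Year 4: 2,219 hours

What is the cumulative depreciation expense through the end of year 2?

$91,548

Depreciable base = $232,692 − $24,900 = $207,792.
Rate = $207,792 / 11,544 hours = $18 per hour.
Year 1: 1,086 × $18 = $19,548. Book value $213,144.
Year 2: 4,000 × $18 = $72,000. Book value $141,144.
Accumulated through year 2 = $232,692 − $141,144 = $91,548.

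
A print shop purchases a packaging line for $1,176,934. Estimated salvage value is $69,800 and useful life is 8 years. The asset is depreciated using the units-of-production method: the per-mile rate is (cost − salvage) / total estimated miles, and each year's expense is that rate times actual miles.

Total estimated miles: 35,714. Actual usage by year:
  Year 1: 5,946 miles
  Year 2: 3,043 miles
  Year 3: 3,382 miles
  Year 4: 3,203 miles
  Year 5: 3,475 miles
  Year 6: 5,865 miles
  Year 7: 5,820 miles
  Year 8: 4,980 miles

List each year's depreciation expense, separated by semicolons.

Depreciable base = $1,176,934 − $69,800 = $1,107,134.
Rate = $1,107,134 / 35,714 miles = $31 per mile.
Year 1: 5,946 × $31 = $184,326. Book value $992,608.
Year 2: 3,043 × $31 = $94,333. Book value $898,275.
Year 3: 3,382 × $31 = $104,842. Book value $793,433.
Year 4: 3,203 × $31 = $99,293. Book value $694,140.
Year 5: 3,475 × $31 = $107,725. Book value $586,415.
Year 6: 5,865 × $31 = $181,815. Book value $404,600.
Year 7: 5,820 × $31 = $180,420. Book value $224,180.
Year 8: 4,980 × $31 = $154,380. Book value $69,800.

$184,326; $94,333; $104,842; $99,293; $107,725; $181,815; $180,420; $154,380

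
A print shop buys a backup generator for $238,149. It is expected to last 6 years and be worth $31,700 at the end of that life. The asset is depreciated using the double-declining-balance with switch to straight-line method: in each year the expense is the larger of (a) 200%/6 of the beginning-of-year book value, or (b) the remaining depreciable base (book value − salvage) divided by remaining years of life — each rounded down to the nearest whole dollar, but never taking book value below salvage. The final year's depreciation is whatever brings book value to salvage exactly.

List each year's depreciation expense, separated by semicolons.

$79,383; $52,922; $35,281; $23,521; $15,342; $0

Depreciable base = $238,149 − $31,700 = $206,449.
Year 1: DB = ⌊$238,149 × 200%/6⌋ = $79,383; SL = ⌊$206,449/6⌋ = $34,408 → take DB $79,383. Book value $158,766.
Year 2: DB = ⌊$158,766 × 200%/6⌋ = $52,922; SL = ⌊$127,066/5⌋ = $25,413 → take DB $52,922. Book value $105,844.
Year 3: DB = ⌊$105,844 × 200%/6⌋ = $35,281; SL = ⌊$74,144/4⌋ = $18,536 → take DB $35,281. Book value $70,563.
Year 4: DB = ⌊$70,563 × 200%/6⌋ = $23,521; SL = ⌊$38,863/3⌋ = $12,954 → take DB $23,521. Book value $47,042.
Year 5: DB = ⌊$47,042 × 200%/6⌋ = $15,680; SL = ⌊$15,342/2⌋ = $7,671 → take DB $15,680, capped at $15,342. Book value $31,700.
Year 6 (final): $31,700 − $31,700 = $0. Book value $31,700.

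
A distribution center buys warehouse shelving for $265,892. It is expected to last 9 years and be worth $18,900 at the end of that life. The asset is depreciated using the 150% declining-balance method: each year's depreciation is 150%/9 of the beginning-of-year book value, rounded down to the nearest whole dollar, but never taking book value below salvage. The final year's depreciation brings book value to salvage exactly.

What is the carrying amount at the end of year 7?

$74,208

Depreciable base = $265,892 − $18,900 = $246,992.
Year 1: ⌊$265,892 × 150%/9⌋ = $44,315. Book value $221,577.
Year 2: ⌊$221,577 × 150%/9⌋ = $36,929. Book value $184,648.
Year 3: ⌊$184,648 × 150%/9⌋ = $30,774. Book value $153,874.
Year 4: ⌊$153,874 × 150%/9⌋ = $25,645. Book value $128,229.
Year 5: ⌊$128,229 × 150%/9⌋ = $21,371. Book value $106,858.
Year 6: ⌊$106,858 × 150%/9⌋ = $17,809. Book value $89,049.
Year 7: ⌊$89,049 × 150%/9⌋ = $14,841. Book value $74,208.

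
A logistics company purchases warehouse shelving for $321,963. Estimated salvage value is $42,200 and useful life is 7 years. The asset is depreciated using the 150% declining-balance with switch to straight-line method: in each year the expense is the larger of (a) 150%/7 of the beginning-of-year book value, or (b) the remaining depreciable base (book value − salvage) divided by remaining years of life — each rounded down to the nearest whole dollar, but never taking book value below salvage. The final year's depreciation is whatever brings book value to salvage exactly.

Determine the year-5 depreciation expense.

Depreciable base = $321,963 − $42,200 = $279,763.
Year 1: DB = ⌊$321,963 × 150%/7⌋ = $68,992; SL = ⌊$279,763/7⌋ = $39,966 → take DB $68,992. Book value $252,971.
Year 2: DB = ⌊$252,971 × 150%/7⌋ = $54,208; SL = ⌊$210,771/6⌋ = $35,128 → take DB $54,208. Book value $198,763.
Year 3: DB = ⌊$198,763 × 150%/7⌋ = $42,592; SL = ⌊$156,563/5⌋ = $31,312 → take DB $42,592. Book value $156,171.
Year 4: DB = ⌊$156,171 × 150%/7⌋ = $33,465; SL = ⌊$113,971/4⌋ = $28,492 → take DB $33,465. Book value $122,706.
Year 5: DB = ⌊$122,706 × 150%/7⌋ = $26,294; SL = ⌊$80,506/3⌋ = $26,835 → take SL $26,835. Book value $95,871.

$26,835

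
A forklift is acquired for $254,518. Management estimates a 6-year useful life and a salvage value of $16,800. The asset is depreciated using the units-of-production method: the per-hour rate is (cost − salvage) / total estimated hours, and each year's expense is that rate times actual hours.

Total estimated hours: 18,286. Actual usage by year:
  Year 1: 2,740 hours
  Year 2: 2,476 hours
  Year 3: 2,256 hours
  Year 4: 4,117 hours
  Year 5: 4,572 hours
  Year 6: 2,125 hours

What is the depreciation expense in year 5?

Depreciable base = $254,518 − $16,800 = $237,718.
Rate = $237,718 / 18,286 hours = $13 per hour.
Year 1: 2,740 × $13 = $35,620. Book value $218,898.
Year 2: 2,476 × $13 = $32,188. Book value $186,710.
Year 3: 2,256 × $13 = $29,328. Book value $157,382.
Year 4: 4,117 × $13 = $53,521. Book value $103,861.
Year 5: 4,572 × $13 = $59,436. Book value $44,425.

$59,436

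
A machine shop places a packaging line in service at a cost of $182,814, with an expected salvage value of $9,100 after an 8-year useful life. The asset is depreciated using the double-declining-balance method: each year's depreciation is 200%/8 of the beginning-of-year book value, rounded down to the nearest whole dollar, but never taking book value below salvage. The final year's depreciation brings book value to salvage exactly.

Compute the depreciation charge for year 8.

$15,304

Depreciable base = $182,814 − $9,100 = $173,714.
Year 1: ⌊$182,814 × 200%/8⌋ = $45,703. Book value $137,111.
Year 2: ⌊$137,111 × 200%/8⌋ = $34,277. Book value $102,834.
Year 3: ⌊$102,834 × 200%/8⌋ = $25,708. Book value $77,126.
Year 4: ⌊$77,126 × 200%/8⌋ = $19,281. Book value $57,845.
Year 5: ⌊$57,845 × 200%/8⌋ = $14,461. Book value $43,384.
Year 6: ⌊$43,384 × 200%/8⌋ = $10,846. Book value $32,538.
Year 7: ⌊$32,538 × 200%/8⌋ = $8,134. Book value $24,404.
Year 8 (final): $24,404 − $9,100 = $15,304. Book value $9,100.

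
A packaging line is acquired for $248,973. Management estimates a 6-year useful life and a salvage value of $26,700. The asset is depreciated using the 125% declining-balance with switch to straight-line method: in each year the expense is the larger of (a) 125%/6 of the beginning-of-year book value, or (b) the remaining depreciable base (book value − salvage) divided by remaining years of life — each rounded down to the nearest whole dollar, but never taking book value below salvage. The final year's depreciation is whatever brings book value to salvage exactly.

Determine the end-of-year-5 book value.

$58,978

Depreciable base = $248,973 − $26,700 = $222,273.
Year 1: DB = ⌊$248,973 × 125%/6⌋ = $51,869; SL = ⌊$222,273/6⌋ = $37,045 → take DB $51,869. Book value $197,104.
Year 2: DB = ⌊$197,104 × 125%/6⌋ = $41,063; SL = ⌊$170,404/5⌋ = $34,080 → take DB $41,063. Book value $156,041.
Year 3: DB = ⌊$156,041 × 125%/6⌋ = $32,508; SL = ⌊$129,341/4⌋ = $32,335 → take DB $32,508. Book value $123,533.
Year 4: DB = ⌊$123,533 × 125%/6⌋ = $25,736; SL = ⌊$96,833/3⌋ = $32,277 → take SL $32,277. Book value $91,256.
Year 5: DB = ⌊$91,256 × 125%/6⌋ = $19,011; SL = ⌊$64,556/2⌋ = $32,278 → take SL $32,278. Book value $58,978.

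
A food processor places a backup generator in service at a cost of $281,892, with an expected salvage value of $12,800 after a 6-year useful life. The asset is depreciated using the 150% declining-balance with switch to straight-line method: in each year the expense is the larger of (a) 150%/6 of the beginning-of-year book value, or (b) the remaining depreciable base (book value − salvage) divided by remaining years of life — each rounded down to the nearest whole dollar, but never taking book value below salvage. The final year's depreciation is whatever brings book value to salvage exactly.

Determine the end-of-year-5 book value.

Depreciable base = $281,892 − $12,800 = $269,092.
Year 1: DB = ⌊$281,892 × 150%/6⌋ = $70,473; SL = ⌊$269,092/6⌋ = $44,848 → take DB $70,473. Book value $211,419.
Year 2: DB = ⌊$211,419 × 150%/6⌋ = $52,854; SL = ⌊$198,619/5⌋ = $39,723 → take DB $52,854. Book value $158,565.
Year 3: DB = ⌊$158,565 × 150%/6⌋ = $39,641; SL = ⌊$145,765/4⌋ = $36,441 → take DB $39,641. Book value $118,924.
Year 4: DB = ⌊$118,924 × 150%/6⌋ = $29,731; SL = ⌊$106,124/3⌋ = $35,374 → take SL $35,374. Book value $83,550.
Year 5: DB = ⌊$83,550 × 150%/6⌋ = $20,887; SL = ⌊$70,750/2⌋ = $35,375 → take SL $35,375. Book value $48,175.

$48,175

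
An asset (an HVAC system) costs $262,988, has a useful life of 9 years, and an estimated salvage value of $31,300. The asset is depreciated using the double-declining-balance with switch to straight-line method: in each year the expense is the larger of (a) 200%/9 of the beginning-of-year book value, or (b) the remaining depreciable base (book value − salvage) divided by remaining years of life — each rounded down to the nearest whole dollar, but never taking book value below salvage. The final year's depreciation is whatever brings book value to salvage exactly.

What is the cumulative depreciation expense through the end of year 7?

Depreciable base = $262,988 − $31,300 = $231,688.
Year 1: DB = ⌊$262,988 × 200%/9⌋ = $58,441; SL = ⌊$231,688/9⌋ = $25,743 → take DB $58,441. Book value $204,547.
Year 2: DB = ⌊$204,547 × 200%/9⌋ = $45,454; SL = ⌊$173,247/8⌋ = $21,655 → take DB $45,454. Book value $159,093.
Year 3: DB = ⌊$159,093 × 200%/9⌋ = $35,354; SL = ⌊$127,793/7⌋ = $18,256 → take DB $35,354. Book value $123,739.
Year 4: DB = ⌊$123,739 × 200%/9⌋ = $27,497; SL = ⌊$92,439/6⌋ = $15,406 → take DB $27,497. Book value $96,242.
Year 5: DB = ⌊$96,242 × 200%/9⌋ = $21,387; SL = ⌊$64,942/5⌋ = $12,988 → take DB $21,387. Book value $74,855.
Year 6: DB = ⌊$74,855 × 200%/9⌋ = $16,634; SL = ⌊$43,555/4⌋ = $10,888 → take DB $16,634. Book value $58,221.
Year 7: DB = ⌊$58,221 × 200%/9⌋ = $12,938; SL = ⌊$26,921/3⌋ = $8,973 → take DB $12,938. Book value $45,283.
Accumulated through year 7 = $262,988 − $45,283 = $217,705.

$217,705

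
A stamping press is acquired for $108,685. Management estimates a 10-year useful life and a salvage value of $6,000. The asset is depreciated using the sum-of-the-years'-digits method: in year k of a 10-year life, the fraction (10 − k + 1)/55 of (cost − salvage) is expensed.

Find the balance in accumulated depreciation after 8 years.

Depreciable base = $108,685 − $6,000 = $102,685.
Sum of the years' digits = 10+9+8+7+6+5+4+3+2+1 = 55.
Year 1: $102,685 × 10/55 = $18,670. Book value $90,015.
Year 2: $102,685 × 9/55 = $16,803. Book value $73,212.
Year 3: $102,685 × 8/55 = $14,936. Book value $58,276.
Year 4: $102,685 × 7/55 = $13,069. Book value $45,207.
Year 5: $102,685 × 6/55 = $11,202. Book value $34,005.
Year 6: $102,685 × 5/55 = $9,335. Book value $24,670.
Year 7: $102,685 × 4/55 = $7,468. Book value $17,202.
Year 8: $102,685 × 3/55 = $5,601. Book value $11,601.
Accumulated through year 8 = $108,685 − $11,601 = $97,084.

$97,084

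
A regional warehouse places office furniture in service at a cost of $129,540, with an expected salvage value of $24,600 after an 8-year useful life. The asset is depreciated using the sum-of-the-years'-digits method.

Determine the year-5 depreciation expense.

$11,660

Depreciable base = $129,540 − $24,600 = $104,940.
Sum of the years' digits = 8+7+6+5+4+3+2+1 = 36.
Year 1: $104,940 × 8/36 = $23,320. Book value $106,220.
Year 2: $104,940 × 7/36 = $20,405. Book value $85,815.
Year 3: $104,940 × 6/36 = $17,490. Book value $68,325.
Year 4: $104,940 × 5/36 = $14,575. Book value $53,750.
Year 5: $104,940 × 4/36 = $11,660. Book value $42,090.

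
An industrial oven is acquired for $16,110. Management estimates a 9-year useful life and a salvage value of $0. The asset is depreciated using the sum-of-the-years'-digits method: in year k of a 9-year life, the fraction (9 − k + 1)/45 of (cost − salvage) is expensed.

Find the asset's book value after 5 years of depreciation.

$3,580

Depreciable base = $16,110 − $0 = $16,110.
Sum of the years' digits = 9+8+7+6+5+4+3+2+1 = 45.
Year 1: $16,110 × 9/45 = $3,222. Book value $12,888.
Year 2: $16,110 × 8/45 = $2,864. Book value $10,024.
Year 3: $16,110 × 7/45 = $2,506. Book value $7,518.
Year 4: $16,110 × 6/45 = $2,148. Book value $5,370.
Year 5: $16,110 × 5/45 = $1,790. Book value $3,580.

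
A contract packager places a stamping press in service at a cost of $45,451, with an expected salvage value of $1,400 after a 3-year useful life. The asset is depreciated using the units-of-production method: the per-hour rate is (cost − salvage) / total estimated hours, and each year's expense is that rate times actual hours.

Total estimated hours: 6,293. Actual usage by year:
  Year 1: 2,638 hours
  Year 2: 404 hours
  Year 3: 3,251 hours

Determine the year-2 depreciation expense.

$2,828

Depreciable base = $45,451 − $1,400 = $44,051.
Rate = $44,051 / 6,293 hours = $7 per hour.
Year 1: 2,638 × $7 = $18,466. Book value $26,985.
Year 2: 404 × $7 = $2,828. Book value $24,157.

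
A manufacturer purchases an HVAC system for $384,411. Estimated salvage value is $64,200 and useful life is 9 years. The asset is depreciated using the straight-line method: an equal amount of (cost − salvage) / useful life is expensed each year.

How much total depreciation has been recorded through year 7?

$249,053

Depreciable base = $384,411 − $64,200 = $320,211.
Annual expense = $320,211 / 9 = $35,579.
End of year 1: book value $348,832.
End of year 2: book value $313,253.
End of year 3: book value $277,674.
End of year 4: book value $242,095.
End of year 5: book value $206,516.
End of year 6: book value $170,937.
End of year 7: book value $135,358.
Accumulated through year 7 = $384,411 − $135,358 = $249,053.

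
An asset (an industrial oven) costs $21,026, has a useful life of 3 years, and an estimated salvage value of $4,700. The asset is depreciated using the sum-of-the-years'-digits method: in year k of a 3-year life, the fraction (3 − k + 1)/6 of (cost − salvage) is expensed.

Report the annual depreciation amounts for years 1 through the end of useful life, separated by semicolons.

$8,163; $5,442; $2,721

Depreciable base = $21,026 − $4,700 = $16,326.
Sum of the years' digits = 3+2+1 = 6.
Year 1: $16,326 × 3/6 = $8,163. Book value $12,863.
Year 2: $16,326 × 2/6 = $5,442. Book value $7,421.
Year 3: $16,326 × 1/6 = $2,721. Book value $4,700.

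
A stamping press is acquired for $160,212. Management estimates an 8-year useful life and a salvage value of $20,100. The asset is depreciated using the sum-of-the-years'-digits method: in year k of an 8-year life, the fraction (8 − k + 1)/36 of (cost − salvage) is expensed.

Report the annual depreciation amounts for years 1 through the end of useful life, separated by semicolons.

Depreciable base = $160,212 − $20,100 = $140,112.
Sum of the years' digits = 8+7+6+5+4+3+2+1 = 36.
Year 1: $140,112 × 8/36 = $31,136. Book value $129,076.
Year 2: $140,112 × 7/36 = $27,244. Book value $101,832.
Year 3: $140,112 × 6/36 = $23,352. Book value $78,480.
Year 4: $140,112 × 5/36 = $19,460. Book value $59,020.
Year 5: $140,112 × 4/36 = $15,568. Book value $43,452.
Year 6: $140,112 × 3/36 = $11,676. Book value $31,776.
Year 7: $140,112 × 2/36 = $7,784. Book value $23,992.
Year 8: $140,112 × 1/36 = $3,892. Book value $20,100.

$31,136; $27,244; $23,352; $19,460; $15,568; $11,676; $7,784; $3,892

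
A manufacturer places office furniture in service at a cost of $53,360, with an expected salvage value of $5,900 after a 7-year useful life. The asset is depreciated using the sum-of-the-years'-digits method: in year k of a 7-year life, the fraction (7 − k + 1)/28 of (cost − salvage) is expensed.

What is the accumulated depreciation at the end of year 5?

$42,375

Depreciable base = $53,360 − $5,900 = $47,460.
Sum of the years' digits = 7+6+5+4+3+2+1 = 28.
Year 1: $47,460 × 7/28 = $11,865. Book value $41,495.
Year 2: $47,460 × 6/28 = $10,170. Book value $31,325.
Year 3: $47,460 × 5/28 = $8,475. Book value $22,850.
Year 4: $47,460 × 4/28 = $6,780. Book value $16,070.
Year 5: $47,460 × 3/28 = $5,085. Book value $10,985.
Accumulated through year 5 = $53,360 − $10,985 = $42,375.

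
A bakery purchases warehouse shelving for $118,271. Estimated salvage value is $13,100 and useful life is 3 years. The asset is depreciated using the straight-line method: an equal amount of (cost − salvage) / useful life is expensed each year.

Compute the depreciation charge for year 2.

Depreciable base = $118,271 − $13,100 = $105,171.
Annual expense = $105,171 / 3 = $35,057.

$35,057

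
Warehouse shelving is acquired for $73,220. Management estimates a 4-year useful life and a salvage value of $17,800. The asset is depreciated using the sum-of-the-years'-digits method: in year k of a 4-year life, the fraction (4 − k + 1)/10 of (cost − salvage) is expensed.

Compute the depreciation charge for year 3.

Depreciable base = $73,220 − $17,800 = $55,420.
Sum of the years' digits = 4+3+2+1 = 10.
Year 1: $55,420 × 4/10 = $22,168. Book value $51,052.
Year 2: $55,420 × 3/10 = $16,626. Book value $34,426.
Year 3: $55,420 × 2/10 = $11,084. Book value $23,342.

$11,084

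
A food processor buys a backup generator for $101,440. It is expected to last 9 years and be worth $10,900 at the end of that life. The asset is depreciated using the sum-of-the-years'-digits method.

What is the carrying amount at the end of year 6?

$22,972

Depreciable base = $101,440 − $10,900 = $90,540.
Sum of the years' digits = 9+8+7+6+5+4+3+2+1 = 45.
Year 1: $90,540 × 9/45 = $18,108. Book value $83,332.
Year 2: $90,540 × 8/45 = $16,096. Book value $67,236.
Year 3: $90,540 × 7/45 = $14,084. Book value $53,152.
Year 4: $90,540 × 6/45 = $12,072. Book value $41,080.
Year 5: $90,540 × 5/45 = $10,060. Book value $31,020.
Year 6: $90,540 × 4/45 = $8,048. Book value $22,972.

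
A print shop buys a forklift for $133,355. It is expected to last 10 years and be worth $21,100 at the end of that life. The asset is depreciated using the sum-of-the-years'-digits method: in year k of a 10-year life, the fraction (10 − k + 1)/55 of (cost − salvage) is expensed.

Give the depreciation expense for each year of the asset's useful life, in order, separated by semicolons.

$20,410; $18,369; $16,328; $14,287; $12,246; $10,205; $8,164; $6,123; $4,082; $2,041

Depreciable base = $133,355 − $21,100 = $112,255.
Sum of the years' digits = 10+9+8+7+6+5+4+3+2+1 = 55.
Year 1: $112,255 × 10/55 = $20,410. Book value $112,945.
Year 2: $112,255 × 9/55 = $18,369. Book value $94,576.
Year 3: $112,255 × 8/55 = $16,328. Book value $78,248.
Year 4: $112,255 × 7/55 = $14,287. Book value $63,961.
Year 5: $112,255 × 6/55 = $12,246. Book value $51,715.
Year 6: $112,255 × 5/55 = $10,205. Book value $41,510.
Year 7: $112,255 × 4/55 = $8,164. Book value $33,346.
Year 8: $112,255 × 3/55 = $6,123. Book value $27,223.
Year 9: $112,255 × 2/55 = $4,082. Book value $23,141.
Year 10: $112,255 × 1/55 = $2,041. Book value $21,100.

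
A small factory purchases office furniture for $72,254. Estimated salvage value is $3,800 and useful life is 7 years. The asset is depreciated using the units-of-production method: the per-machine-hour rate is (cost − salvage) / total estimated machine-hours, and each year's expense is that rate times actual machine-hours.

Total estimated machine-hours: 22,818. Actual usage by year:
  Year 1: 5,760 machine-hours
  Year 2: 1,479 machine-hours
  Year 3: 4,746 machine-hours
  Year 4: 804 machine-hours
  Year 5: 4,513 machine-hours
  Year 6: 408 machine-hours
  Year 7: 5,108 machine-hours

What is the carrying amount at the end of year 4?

$33,887

Depreciable base = $72,254 − $3,800 = $68,454.
Rate = $68,454 / 22,818 machine-hours = $3 per machine-hour.
Year 1: 5,760 × $3 = $17,280. Book value $54,974.
Year 2: 1,479 × $3 = $4,437. Book value $50,537.
Year 3: 4,746 × $3 = $14,238. Book value $36,299.
Year 4: 804 × $3 = $2,412. Book value $33,887.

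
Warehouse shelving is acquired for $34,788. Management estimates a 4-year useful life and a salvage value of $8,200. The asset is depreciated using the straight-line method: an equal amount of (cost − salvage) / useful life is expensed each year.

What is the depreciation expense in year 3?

Depreciable base = $34,788 − $8,200 = $26,588.
Annual expense = $26,588 / 4 = $6,647.

$6,647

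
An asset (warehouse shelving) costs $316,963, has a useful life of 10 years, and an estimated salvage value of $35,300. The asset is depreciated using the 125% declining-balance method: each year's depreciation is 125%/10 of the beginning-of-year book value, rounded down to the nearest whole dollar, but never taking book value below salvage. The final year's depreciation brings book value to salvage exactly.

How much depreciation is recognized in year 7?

Depreciable base = $316,963 − $35,300 = $281,663.
Year 1: ⌊$316,963 × 125%/10⌋ = $39,620. Book value $277,343.
Year 2: ⌊$277,343 × 125%/10⌋ = $34,667. Book value $242,676.
Year 3: ⌊$242,676 × 125%/10⌋ = $30,334. Book value $212,342.
Year 4: ⌊$212,342 × 125%/10⌋ = $26,542. Book value $185,800.
Year 5: ⌊$185,800 × 125%/10⌋ = $23,225. Book value $162,575.
Year 6: ⌊$162,575 × 125%/10⌋ = $20,321. Book value $142,254.
Year 7: ⌊$142,254 × 125%/10⌋ = $17,781. Book value $124,473.

$17,781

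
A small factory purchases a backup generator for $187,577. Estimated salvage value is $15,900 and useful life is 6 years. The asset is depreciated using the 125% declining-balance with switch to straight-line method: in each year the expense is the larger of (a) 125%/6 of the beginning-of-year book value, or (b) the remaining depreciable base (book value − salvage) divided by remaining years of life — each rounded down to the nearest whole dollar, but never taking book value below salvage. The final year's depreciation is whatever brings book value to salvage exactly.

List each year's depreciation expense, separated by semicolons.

$39,078; $30,937; $25,415; $25,415; $25,416; $25,416

Depreciable base = $187,577 − $15,900 = $171,677.
Year 1: DB = ⌊$187,577 × 125%/6⌋ = $39,078; SL = ⌊$171,677/6⌋ = $28,612 → take DB $39,078. Book value $148,499.
Year 2: DB = ⌊$148,499 × 125%/6⌋ = $30,937; SL = ⌊$132,599/5⌋ = $26,519 → take DB $30,937. Book value $117,562.
Year 3: DB = ⌊$117,562 × 125%/6⌋ = $24,492; SL = ⌊$101,662/4⌋ = $25,415 → take SL $25,415. Book value $92,147.
Year 4: DB = ⌊$92,147 × 125%/6⌋ = $19,197; SL = ⌊$76,247/3⌋ = $25,415 → take SL $25,415. Book value $66,732.
Year 5: DB = ⌊$66,732 × 125%/6⌋ = $13,902; SL = ⌊$50,832/2⌋ = $25,416 → take SL $25,416. Book value $41,316.
Year 6 (final): $41,316 − $15,900 = $25,416. Book value $15,900.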